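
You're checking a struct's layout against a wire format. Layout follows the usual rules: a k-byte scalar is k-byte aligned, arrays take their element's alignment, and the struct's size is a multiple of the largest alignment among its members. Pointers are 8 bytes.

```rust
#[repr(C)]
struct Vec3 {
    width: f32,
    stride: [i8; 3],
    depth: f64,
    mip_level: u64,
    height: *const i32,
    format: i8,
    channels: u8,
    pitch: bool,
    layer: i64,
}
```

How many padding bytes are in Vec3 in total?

6

0..4  width  (4B, 4-aligned)
4..7  stride  (3B, 1-aligned)
7..8  -- padding (1B)
8..16  depth  (8B, 8-aligned)
16..24  mip_level  (8B, 8-aligned)
24..32  height  (8B, 8-aligned)
32..33  format  (1B, 1-aligned)
33..34  channels  (1B, 1-aligned)
34..35  pitch  (1B, 1-aligned)
35..40  -- padding (5B)
40..48  layer  (8B, 8-aligned)
sizeof = 48, alignof = 8
data bytes 42, size 48 → padding 6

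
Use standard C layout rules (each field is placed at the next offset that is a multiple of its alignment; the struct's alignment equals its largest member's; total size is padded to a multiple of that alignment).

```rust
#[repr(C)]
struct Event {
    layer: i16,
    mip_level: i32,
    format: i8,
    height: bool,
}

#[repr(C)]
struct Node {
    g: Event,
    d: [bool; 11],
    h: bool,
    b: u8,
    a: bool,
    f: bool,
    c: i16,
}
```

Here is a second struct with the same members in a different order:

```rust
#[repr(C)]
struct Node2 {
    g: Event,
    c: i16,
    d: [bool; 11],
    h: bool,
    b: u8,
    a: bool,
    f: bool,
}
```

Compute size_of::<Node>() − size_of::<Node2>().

Event: 0..2  layer  (2B, 2-aligned); 2..4  -- padding (2B); 4..8  mip_level  (4B, 4-aligned); 8..9  format  (1B, 1-aligned); 9..10  height  (1B, 1-aligned); 10..12  -- tail padding (2B); sizeof = 12, alignof = 4
0..12  g  (12B, 4-aligned)
12..23  d  (11B, 1-aligned)
23..24  h  (1B, 1-aligned)
24..25  b  (1B, 1-aligned)
25..26  a  (1B, 1-aligned)
26..27  f  (1B, 1-aligned)
27..28  -- padding (1B)
28..30  c  (2B, 2-aligned)
30..32  -- tail padding (2B)
sizeof = 32, alignof = 4
— Node2 —
0..12  g  (12B, 4-aligned)
12..14  c  (2B, 2-aligned)
14..25  d  (11B, 1-aligned)
25..26  h  (1B, 1-aligned)
26..27  b  (1B, 1-aligned)
27..28  a  (1B, 1-aligned)
28..29  f  (1B, 1-aligned)
29..32  -- tail padding (3B)
sizeof = 32, alignof = 4
32 − 32 = 0

0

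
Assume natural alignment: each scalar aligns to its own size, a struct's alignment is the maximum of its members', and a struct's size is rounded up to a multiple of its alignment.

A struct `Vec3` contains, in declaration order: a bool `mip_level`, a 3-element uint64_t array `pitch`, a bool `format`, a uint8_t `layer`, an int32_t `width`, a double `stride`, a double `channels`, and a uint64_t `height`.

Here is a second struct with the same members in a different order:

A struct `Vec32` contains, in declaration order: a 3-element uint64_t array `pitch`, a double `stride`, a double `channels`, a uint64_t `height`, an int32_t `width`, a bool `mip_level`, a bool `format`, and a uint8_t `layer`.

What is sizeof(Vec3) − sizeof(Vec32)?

0..1  mip_level  (1B, 1-aligned)
1..8  -- padding (7B)
8..32  pitch  (24B, 8-aligned)
32..33  format  (1B, 1-aligned)
33..34  layer  (1B, 1-aligned)
34..36  -- padding (2B)
36..40  width  (4B, 4-aligned)
40..48  stride  (8B, 8-aligned)
48..56  channels  (8B, 8-aligned)
56..64  height  (8B, 8-aligned)
sizeof = 64, alignof = 8
— Vec32 —
0..24  pitch  (24B, 8-aligned)
24..32  stride  (8B, 8-aligned)
32..40  channels  (8B, 8-aligned)
40..48  height  (8B, 8-aligned)
48..52  width  (4B, 4-aligned)
52..53  mip_level  (1B, 1-aligned)
53..54  format  (1B, 1-aligned)
54..55  layer  (1B, 1-aligned)
55..56  -- tail padding (1B)
sizeof = 56, alignof = 8
64 − 56 = 8

8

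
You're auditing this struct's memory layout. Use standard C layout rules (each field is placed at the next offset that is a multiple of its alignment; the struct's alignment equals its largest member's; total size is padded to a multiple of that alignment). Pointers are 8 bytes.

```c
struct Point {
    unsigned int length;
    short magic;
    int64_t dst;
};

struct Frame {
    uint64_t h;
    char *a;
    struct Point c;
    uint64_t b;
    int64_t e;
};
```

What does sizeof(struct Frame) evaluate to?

48 bytes

Point: 0..4  length  (4B, 4-aligned); 4..6  magic  (2B, 2-aligned); 6..8  -- padding (2B); 8..16  dst  (8B, 8-aligned); sizeof = 16, alignof = 8
0..8  h  (8B, 8-aligned)
8..16  a  (8B, 8-aligned)
16..32  c  (16B, 8-aligned)
32..40  b  (8B, 8-aligned)
40..48  e  (8B, 8-aligned)
sizeof = 48, alignof = 8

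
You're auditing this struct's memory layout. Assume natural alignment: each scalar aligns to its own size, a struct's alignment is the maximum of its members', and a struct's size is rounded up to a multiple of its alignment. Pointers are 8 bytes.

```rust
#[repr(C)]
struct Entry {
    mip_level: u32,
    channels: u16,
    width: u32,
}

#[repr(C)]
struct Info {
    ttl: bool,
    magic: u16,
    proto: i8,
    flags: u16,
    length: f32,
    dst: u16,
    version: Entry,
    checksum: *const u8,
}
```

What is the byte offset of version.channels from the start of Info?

20

Entry: 0..4  mip_level  (4B, 4-aligned); 4..6  channels  (2B, 2-aligned); 6..8  -- padding (2B); 8..12  width  (4B, 4-aligned); sizeof = 12, alignof = 4
0..1  ttl  (1B, 1-aligned)
1..2  -- padding (1B)
2..4  magic  (2B, 2-aligned)
4..5  proto  (1B, 1-aligned)
5..6  -- padding (1B)
6..8  flags  (2B, 2-aligned)
8..12  length  (4B, 4-aligned)
12..14  dst  (2B, 2-aligned)
14..16  -- padding (2B)
16..28  version  (12B, 4-aligned)
within Entry: channels at 4
16 + 4 = 20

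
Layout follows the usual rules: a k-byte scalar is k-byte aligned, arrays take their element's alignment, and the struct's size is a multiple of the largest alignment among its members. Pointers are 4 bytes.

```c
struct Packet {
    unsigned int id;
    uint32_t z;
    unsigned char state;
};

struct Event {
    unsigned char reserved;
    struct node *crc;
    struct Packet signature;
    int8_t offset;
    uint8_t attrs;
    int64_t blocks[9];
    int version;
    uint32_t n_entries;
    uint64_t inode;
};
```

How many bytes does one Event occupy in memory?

Packet: id at 0 (size 4, align 4) → ends 4; z at 4 (size 4, align 4) → ends 8; state at 8 (size 1, align 1) → ends 9; tail pad 3 to reach multiple of 4; total 12 bytes, alignment 4
reserved at 0 (size 1, align 1) → ends 1
pad 3 to align 4 for crc
crc at 4 (size 4, align 4) → ends 8
signature at 8 (size 12, align 4) → ends 20
offset at 20 (size 1, align 1) → ends 21
attrs at 21 (size 1, align 1) → ends 22
pad 2 to align 8 for blocks
blocks at 24 (size 72, align 8) → ends 96
version at 96 (size 4, align 4) → ends 100
n_entries at 100 (size 4, align 4) → ends 104
inode at 104 (size 8, align 8) → ends 112
total 112 bytes, alignment 8

112 bytes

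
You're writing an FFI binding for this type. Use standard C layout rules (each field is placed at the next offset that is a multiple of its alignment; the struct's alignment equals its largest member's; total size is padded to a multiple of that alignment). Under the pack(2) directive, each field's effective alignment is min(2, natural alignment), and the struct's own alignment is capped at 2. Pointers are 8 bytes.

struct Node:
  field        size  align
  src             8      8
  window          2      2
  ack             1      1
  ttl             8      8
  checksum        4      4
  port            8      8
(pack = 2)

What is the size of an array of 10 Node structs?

@0: src [8B, align 2] → 8
@8: window [2B, align 2] → 10
@10: ack [1B, align 1] → 11
+1 pad (align 2)
@12: ttl [8B, align 2] → 20
@20: checksum [4B, align 2] → 24
@24: port [8B, align 2] → 32
size 32, align 2
array of 10: 10 × 32 = 320

320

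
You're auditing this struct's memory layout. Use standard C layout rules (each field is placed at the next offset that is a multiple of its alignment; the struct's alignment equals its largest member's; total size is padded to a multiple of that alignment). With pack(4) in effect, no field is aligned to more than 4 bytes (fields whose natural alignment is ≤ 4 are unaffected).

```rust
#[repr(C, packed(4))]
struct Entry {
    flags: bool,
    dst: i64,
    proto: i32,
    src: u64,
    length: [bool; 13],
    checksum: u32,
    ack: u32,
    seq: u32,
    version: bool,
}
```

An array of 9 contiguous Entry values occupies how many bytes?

flags at 0 (size 1, align 1) → ends 1
pad 3 to align 4 for dst
dst at 4 (size 8, align 4) → ends 12
proto at 12 (size 4, align 4) → ends 16
src at 16 (size 8, align 4) → ends 24
length at 24 (size 13, align 1) → ends 37
pad 3 to align 4 for checksum
checksum at 40 (size 4, align 4) → ends 44
ack at 44 (size 4, align 4) → ends 48
seq at 48 (size 4, align 4) → ends 52
version at 52 (size 1, align 1) → ends 53
tail pad 3 to reach multiple of 4
total 56 bytes, alignment 4
array of 9: 9 × 56 = 504

504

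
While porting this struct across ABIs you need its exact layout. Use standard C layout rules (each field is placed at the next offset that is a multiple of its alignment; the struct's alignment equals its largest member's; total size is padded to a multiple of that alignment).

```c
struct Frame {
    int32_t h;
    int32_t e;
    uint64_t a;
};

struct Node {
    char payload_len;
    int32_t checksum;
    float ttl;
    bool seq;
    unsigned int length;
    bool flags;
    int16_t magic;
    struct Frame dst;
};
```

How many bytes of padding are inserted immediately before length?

3

Frame: 0..4  h  (4B, 4-aligned); 4..8  e  (4B, 4-aligned); 8..16  a  (8B, 8-aligned); sizeof = 16, alignof = 8
0..1  payload_len  (1B, 1-aligned)
1..4  -- padding (3B)
4..8  checksum  (4B, 4-aligned)
8..12  ttl  (4B, 4-aligned)
12..13  seq  (1B, 1-aligned)
13..16  -- padding (3B)
16..20  length  (4B, 4-aligned)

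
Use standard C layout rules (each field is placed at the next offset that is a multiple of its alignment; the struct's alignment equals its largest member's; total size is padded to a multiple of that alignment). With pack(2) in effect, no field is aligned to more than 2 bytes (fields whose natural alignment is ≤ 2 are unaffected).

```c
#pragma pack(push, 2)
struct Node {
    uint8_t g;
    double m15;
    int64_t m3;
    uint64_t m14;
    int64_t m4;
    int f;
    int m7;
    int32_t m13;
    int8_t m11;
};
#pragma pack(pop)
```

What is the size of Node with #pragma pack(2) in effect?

48

g at 0 (size 1, align 1) → ends 1
pad 1 to align 2 for m15
m15 at 2 (size 8, align 2) → ends 10
m3 at 10 (size 8, align 2) → ends 18
m14 at 18 (size 8, align 2) → ends 26
m4 at 26 (size 8, align 2) → ends 34
f at 34 (size 4, align 2) → ends 38
m7 at 38 (size 4, align 2) → ends 42
m13 at 42 (size 4, align 2) → ends 46
m11 at 46 (size 1, align 1) → ends 47
tail pad 1 to reach multiple of 2
total 48 bytes, alignment 2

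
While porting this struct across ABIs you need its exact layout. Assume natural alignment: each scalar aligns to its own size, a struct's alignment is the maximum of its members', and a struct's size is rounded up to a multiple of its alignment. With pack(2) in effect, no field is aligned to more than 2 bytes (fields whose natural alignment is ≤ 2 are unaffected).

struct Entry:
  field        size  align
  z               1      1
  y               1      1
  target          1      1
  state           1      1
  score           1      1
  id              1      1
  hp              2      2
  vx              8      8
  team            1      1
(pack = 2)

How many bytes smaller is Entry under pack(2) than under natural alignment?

6

natural layout:
  @0: z [1B, align 1] → 1
  @1: y [1B, align 1] → 2
  @2: target [1B, align 1] → 3
  @3: state [1B, align 1] → 4
  @4: score [1B, align 1] → 5
  @5: id [1B, align 1] → 6
  @6: hp [2B, align 2] → 8
  @8: vx [8B, align 8] → 16
  @16: team [1B, align 1] → 17
  +7 tail pad (align 8)
  size 24, align 8
packed(2) layout:
  @0: z [1B, align 1] → 1
  @1: y [1B, align 1] → 2
  @2: target [1B, align 1] → 3
  @3: state [1B, align 1] → 4
  @4: score [1B, align 1] → 5
  @5: id [1B, align 1] → 6
  @6: hp [2B, align 2] → 8
  @8: vx [8B, align 2] → 16
  @16: team [1B, align 1] → 17
  +1 tail pad (align 2)
  size 18, align 2
24 − 18 = 6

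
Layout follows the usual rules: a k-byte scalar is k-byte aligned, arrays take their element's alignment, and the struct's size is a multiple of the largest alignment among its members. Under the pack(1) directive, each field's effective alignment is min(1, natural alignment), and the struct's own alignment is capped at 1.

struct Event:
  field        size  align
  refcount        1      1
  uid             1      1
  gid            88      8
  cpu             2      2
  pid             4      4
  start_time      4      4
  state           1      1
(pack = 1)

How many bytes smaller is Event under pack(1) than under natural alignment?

11

natural layout:
  @0: refcount [1B, align 1] → 1
  @1: uid [1B, align 1] → 2
  +6 pad (align 8)
  @8: gid [88B, align 8] → 96
  @96: cpu [2B, align 2] → 98
  +2 pad (align 4)
  @100: pid [4B, align 4] → 104
  @104: start_time [4B, align 4] → 108
  @108: state [1B, align 1] → 109
  +3 tail pad (align 8)
  size 112, align 8
packed(1) layout:
  @0: refcount [1B, align 1] → 1
  @1: uid [1B, align 1] → 2
  @2: gid [88B, align 1] → 90
  @90: cpu [2B, align 1] → 92
  @92: pid [4B, align 1] → 96
  @96: start_time [4B, align 1] → 100
  @100: state [1B, align 1] → 101
  size 101, align 1
112 − 101 = 11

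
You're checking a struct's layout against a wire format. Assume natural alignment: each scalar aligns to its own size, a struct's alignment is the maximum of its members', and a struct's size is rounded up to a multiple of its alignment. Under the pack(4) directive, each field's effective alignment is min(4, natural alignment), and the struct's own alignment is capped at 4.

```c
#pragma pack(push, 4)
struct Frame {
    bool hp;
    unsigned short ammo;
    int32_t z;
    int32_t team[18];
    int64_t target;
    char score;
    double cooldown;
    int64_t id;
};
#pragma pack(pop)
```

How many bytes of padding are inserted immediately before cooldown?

@0: hp [1B, align 1] → 1
+1 pad (align 2)
@2: ammo [2B, align 2] → 4
@4: z [4B, align 4] → 8
@8: team [72B, align 4] → 80
@80: target [8B, align 4] → 88
@88: score [1B, align 1] → 89
+3 pad (align 4)
@92: cooldown [8B, align 4] → 100

3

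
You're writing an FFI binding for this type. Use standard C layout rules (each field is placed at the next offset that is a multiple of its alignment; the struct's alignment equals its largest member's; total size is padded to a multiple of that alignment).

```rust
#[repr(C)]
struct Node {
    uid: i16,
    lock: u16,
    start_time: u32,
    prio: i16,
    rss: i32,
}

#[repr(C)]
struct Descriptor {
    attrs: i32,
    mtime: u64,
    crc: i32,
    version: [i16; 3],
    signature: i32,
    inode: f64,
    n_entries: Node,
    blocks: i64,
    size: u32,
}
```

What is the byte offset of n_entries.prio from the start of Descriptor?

48

Node: 0..2  uid  (2B, 2-aligned); 2..4  lock  (2B, 2-aligned); 4..8  start_time  (4B, 4-aligned); 8..10  prio  (2B, 2-aligned); 10..12  -- padding (2B); 12..16  rss  (4B, 4-aligned); sizeof = 16, alignof = 4
0..4  attrs  (4B, 4-aligned)
4..8  -- padding (4B)
8..16  mtime  (8B, 8-aligned)
16..20  crc  (4B, 4-aligned)
20..26  version  (6B, 2-aligned)
26..28  -- padding (2B)
28..32  signature  (4B, 4-aligned)
32..40  inode  (8B, 8-aligned)
40..56  n_entries  (16B, 4-aligned)
within Node: prio at 8
40 + 8 = 48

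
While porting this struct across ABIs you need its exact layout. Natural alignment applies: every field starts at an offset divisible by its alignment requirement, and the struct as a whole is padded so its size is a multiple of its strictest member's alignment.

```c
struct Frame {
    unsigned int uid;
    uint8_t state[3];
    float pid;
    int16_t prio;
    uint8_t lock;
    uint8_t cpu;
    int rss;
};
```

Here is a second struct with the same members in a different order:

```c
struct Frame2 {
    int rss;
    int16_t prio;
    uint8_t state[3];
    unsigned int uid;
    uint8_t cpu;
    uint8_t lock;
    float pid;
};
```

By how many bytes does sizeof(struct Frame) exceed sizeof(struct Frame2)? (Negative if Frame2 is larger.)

-4

@0: uid [4B, align 4] → 4
@4: state [3B, align 1] → 7
+1 pad (align 4)
@8: pid [4B, align 4] → 12
@12: prio [2B, align 2] → 14
@14: lock [1B, align 1] → 15
@15: cpu [1B, align 1] → 16
@16: rss [4B, align 4] → 20
size 20, align 4
— Frame2 —
@0: rss [4B, align 4] → 4
@4: prio [2B, align 2] → 6
@6: state [3B, align 1] → 9
+3 pad (align 4)
@12: uid [4B, align 4] → 16
@16: cpu [1B, align 1] → 17
@17: lock [1B, align 1] → 18
+2 pad (align 4)
@20: pid [4B, align 4] → 24
size 24, align 4
20 − 24 = -4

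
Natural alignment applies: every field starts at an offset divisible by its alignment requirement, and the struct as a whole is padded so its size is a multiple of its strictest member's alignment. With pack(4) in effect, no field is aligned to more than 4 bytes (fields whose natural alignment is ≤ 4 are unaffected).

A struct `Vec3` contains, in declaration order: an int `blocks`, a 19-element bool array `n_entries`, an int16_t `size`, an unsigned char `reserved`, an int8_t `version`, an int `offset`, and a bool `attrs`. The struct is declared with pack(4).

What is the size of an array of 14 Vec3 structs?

@0: blocks [4B, align 4] → 4
@4: n_entries [19B, align 1] → 23
+1 pad (align 2)
@24: size [2B, align 2] → 26
@26: reserved [1B, align 1] → 27
@27: version [1B, align 1] → 28
@28: offset [4B, align 4] → 32
@32: attrs [1B, align 1] → 33
+3 tail pad (align 4)
size 36, align 4
array of 14: 14 × 36 = 504

504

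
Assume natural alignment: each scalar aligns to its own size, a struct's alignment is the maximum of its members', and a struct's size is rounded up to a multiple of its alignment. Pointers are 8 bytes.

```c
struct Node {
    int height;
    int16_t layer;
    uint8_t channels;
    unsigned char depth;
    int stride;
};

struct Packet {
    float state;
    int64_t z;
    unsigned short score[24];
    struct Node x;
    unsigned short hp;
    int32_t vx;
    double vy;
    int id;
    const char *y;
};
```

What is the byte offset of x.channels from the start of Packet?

Node: height at 0 (size 4, align 4) → ends 4; layer at 4 (size 2, align 2) → ends 6; channels at 6 (size 1, align 1) → ends 7; depth at 7 (size 1, align 1) → ends 8; stride at 8 (size 4, align 4) → ends 12; total 12 bytes, alignment 4
state at 0 (size 4, align 4) → ends 4
pad 4 to align 8 for z
z at 8 (size 8, align 8) → ends 16
score at 16 (size 48, align 2) → ends 64
x at 64 (size 12, align 4) → ends 76
within Node: channels at 6
64 + 6 = 70

70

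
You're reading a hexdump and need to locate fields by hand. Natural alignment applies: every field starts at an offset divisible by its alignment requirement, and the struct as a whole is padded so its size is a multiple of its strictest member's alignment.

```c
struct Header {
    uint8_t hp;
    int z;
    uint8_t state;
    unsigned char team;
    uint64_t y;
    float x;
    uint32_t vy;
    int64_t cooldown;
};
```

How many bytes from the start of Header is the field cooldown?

0..1  hp  (1B, 1-aligned)
1..4  -- padding (3B)
4..8  z  (4B, 4-aligned)
8..9  state  (1B, 1-aligned)
9..10  team  (1B, 1-aligned)
10..16  -- padding (6B)
16..24  y  (8B, 8-aligned)
24..28  x  (4B, 4-aligned)
28..32  vy  (4B, 4-aligned)
32..40  cooldown  (8B, 8-aligned)

32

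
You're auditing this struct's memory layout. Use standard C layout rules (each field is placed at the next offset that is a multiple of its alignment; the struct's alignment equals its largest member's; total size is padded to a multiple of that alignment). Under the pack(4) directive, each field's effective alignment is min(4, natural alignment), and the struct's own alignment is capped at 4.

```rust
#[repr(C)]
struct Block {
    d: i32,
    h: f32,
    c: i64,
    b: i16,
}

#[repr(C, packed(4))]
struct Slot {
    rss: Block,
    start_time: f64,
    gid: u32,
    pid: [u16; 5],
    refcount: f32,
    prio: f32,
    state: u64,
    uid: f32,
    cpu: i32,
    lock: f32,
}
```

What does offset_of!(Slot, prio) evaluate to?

Block: d at 0 (size 4, align 4) → ends 4; h at 4 (size 4, align 4) → ends 8; c at 8 (size 8, align 8) → ends 16; b at 16 (size 2, align 2) → ends 18; tail pad 6 to reach multiple of 8; total 24 bytes, alignment 8
rss at 0 (size 24, align 4) → ends 24
start_time at 24 (size 8, align 4) → ends 32
gid at 32 (size 4, align 4) → ends 36
pid at 36 (size 10, align 2) → ends 46
pad 2 to align 4 for refcount
refcount at 48 (size 4, align 4) → ends 52
prio at 52 (size 4, align 4) → ends 56

52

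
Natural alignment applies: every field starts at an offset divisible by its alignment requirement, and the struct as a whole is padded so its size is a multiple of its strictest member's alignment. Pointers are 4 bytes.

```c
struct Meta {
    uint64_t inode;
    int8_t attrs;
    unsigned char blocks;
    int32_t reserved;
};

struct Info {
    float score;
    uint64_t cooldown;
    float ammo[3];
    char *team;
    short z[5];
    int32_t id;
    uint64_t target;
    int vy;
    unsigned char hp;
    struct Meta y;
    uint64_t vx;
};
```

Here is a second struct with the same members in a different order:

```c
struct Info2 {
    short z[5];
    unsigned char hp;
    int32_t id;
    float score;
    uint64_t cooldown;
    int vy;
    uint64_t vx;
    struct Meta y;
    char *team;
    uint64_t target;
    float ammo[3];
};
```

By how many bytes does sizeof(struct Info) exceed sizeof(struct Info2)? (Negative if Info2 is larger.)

Meta: 0..8  inode  (8B, 8-aligned); 8..9  attrs  (1B, 1-aligned); 9..10  blocks  (1B, 1-aligned); 10..12  -- padding (2B); 12..16  reserved  (4B, 4-aligned); sizeof = 16, alignof = 8
0..4  score  (4B, 4-aligned)
4..8  -- padding (4B)
8..16  cooldown  (8B, 8-aligned)
16..28  ammo  (12B, 4-aligned)
28..32  team  (4B, 4-aligned)
32..42  z  (10B, 2-aligned)
42..44  -- padding (2B)
44..48  id  (4B, 4-aligned)
48..56  target  (8B, 8-aligned)
56..60  vy  (4B, 4-aligned)
60..61  hp  (1B, 1-aligned)
61..64  -- padding (3B)
64..80  y  (16B, 8-aligned)
80..88  vx  (8B, 8-aligned)
sizeof = 88, alignof = 8
— Info2 —
0..10  z  (10B, 2-aligned)
10..11  hp  (1B, 1-aligned)
11..12  -- padding (1B)
12..16  id  (4B, 4-aligned)
16..20  score  (4B, 4-aligned)
20..24  -- padding (4B)
24..32  cooldown  (8B, 8-aligned)
32..36  vy  (4B, 4-aligned)
36..40  -- padding (4B)
40..48  vx  (8B, 8-aligned)
48..64  y  (16B, 8-aligned)
64..68  team  (4B, 4-aligned)
68..72  -- padding (4B)
72..80  target  (8B, 8-aligned)
80..92  ammo  (12B, 4-aligned)
92..96  -- tail padding (4B)
sizeof = 96, alignof = 8
88 − 96 = -8

-8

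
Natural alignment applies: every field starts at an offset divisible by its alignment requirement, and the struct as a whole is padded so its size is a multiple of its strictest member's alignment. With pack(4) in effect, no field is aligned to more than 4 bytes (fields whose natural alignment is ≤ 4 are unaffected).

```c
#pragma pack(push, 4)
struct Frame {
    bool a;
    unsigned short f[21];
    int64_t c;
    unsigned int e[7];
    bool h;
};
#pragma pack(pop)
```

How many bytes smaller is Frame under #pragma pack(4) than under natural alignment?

natural layout:
  @0: a [1B, align 1] → 1
  +1 pad (align 2)
  @2: f [42B, align 2] → 44
  +4 pad (align 8)
  @48: c [8B, align 8] → 56
  @56: e [28B, align 4] → 84
  @84: h [1B, align 1] → 85
  +3 tail pad (align 8)
  size 88, align 8
packed(4) layout:
  @0: a [1B, align 1] → 1
  +1 pad (align 2)
  @2: f [42B, align 2] → 44
  @44: c [8B, align 4] → 52
  @52: e [28B, align 4] → 80
  @80: h [1B, align 1] → 81
  +3 tail pad (align 4)
  size 84, align 4
88 − 84 = 4

4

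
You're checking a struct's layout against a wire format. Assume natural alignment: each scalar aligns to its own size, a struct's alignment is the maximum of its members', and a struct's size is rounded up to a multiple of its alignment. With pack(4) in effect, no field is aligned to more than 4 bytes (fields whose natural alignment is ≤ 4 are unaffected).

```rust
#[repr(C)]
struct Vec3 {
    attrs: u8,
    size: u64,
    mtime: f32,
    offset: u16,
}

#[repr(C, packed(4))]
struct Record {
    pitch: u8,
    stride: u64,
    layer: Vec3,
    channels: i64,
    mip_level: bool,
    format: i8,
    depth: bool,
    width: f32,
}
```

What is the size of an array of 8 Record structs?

Vec3: attrs at 0 (size 1, align 1) → ends 1; pad 7 to align 8 for size; size at 8 (size 8, align 8) → ends 16; mtime at 16 (size 4, align 4) → ends 20; offset at 20 (size 2, align 2) → ends 22; tail pad 2 to reach multiple of 8; total 24 bytes, alignment 8
pitch at 0 (size 1, align 1) → ends 1
pad 3 to align 4 for stride
stride at 4 (size 8, align 4) → ends 12
layer at 12 (size 24, align 4) → ends 36
channels at 36 (size 8, align 4) → ends 44
mip_level at 44 (size 1, align 1) → ends 45
format at 45 (size 1, align 1) → ends 46
depth at 46 (size 1, align 1) → ends 47
pad 1 to align 4 for width
width at 48 (size 4, align 4) → ends 52
total 52 bytes, alignment 4
array of 8: 8 × 52 = 416

416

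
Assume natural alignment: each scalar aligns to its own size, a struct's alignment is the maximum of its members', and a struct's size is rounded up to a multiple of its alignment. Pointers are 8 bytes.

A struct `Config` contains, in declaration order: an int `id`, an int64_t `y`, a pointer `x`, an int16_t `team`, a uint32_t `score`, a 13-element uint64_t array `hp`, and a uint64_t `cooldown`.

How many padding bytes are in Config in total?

id at 0 (size 4, align 4) → ends 4
pad 4 to align 8 for y
y at 8 (size 8, align 8) → ends 16
x at 16 (size 8, align 8) → ends 24
team at 24 (size 2, align 2) → ends 26
pad 2 to align 4 for score
score at 28 (size 4, align 4) → ends 32
hp at 32 (size 104, align 8) → ends 136
cooldown at 136 (size 8, align 8) → ends 144
total 144 bytes, alignment 8
data bytes 138, size 144 → padding 6

6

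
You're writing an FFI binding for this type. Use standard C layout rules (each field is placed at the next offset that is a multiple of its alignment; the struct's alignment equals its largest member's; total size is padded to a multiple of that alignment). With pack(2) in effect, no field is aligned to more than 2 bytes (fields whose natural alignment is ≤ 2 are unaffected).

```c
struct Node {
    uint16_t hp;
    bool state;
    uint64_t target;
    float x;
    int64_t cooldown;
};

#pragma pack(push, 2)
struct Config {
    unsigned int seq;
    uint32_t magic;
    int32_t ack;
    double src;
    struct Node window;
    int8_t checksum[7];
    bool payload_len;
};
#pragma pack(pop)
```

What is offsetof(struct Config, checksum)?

52

Node: hp at 0 (size 2, align 2) → ends 2; state at 2 (size 1, align 1) → ends 3; pad 5 to align 8 for target; target at 8 (size 8, align 8) → ends 16; x at 16 (size 4, align 4) → ends 20; pad 4 to align 8 for cooldown; cooldown at 24 (size 8, align 8) → ends 32; total 32 bytes, alignment 8
seq at 0 (size 4, align 2) → ends 4
magic at 4 (size 4, align 2) → ends 8
ack at 8 (size 4, align 2) → ends 12
src at 12 (size 8, align 2) → ends 20
window at 20 (size 32, align 2) → ends 52
checksum at 52 (size 7, align 1) → ends 59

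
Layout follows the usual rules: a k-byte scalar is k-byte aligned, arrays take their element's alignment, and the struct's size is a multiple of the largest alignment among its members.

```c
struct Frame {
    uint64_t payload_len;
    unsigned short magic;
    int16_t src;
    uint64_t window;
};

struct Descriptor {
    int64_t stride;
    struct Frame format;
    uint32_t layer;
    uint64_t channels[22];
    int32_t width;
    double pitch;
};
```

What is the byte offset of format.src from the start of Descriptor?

18

Frame: 0..8  payload_len  (8B, 8-aligned); 8..10  magic  (2B, 2-aligned); 10..12  src  (2B, 2-aligned); 12..16  -- padding (4B); 16..24  window  (8B, 8-aligned); sizeof = 24, alignof = 8
0..8  stride  (8B, 8-aligned)
8..32  format  (24B, 8-aligned)
within Frame: src at 10
8 + 10 = 18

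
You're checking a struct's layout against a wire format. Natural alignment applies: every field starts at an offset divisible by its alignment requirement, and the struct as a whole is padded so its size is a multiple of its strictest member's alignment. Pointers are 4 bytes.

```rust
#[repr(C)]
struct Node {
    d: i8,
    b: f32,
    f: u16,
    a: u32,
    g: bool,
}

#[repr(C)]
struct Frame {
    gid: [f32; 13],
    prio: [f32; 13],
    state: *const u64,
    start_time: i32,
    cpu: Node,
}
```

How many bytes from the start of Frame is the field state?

104

Node: @0: d [1B, align 1] → 1; +3 pad (align 4); @4: b [4B, align 4] → 8; @8: f [2B, align 2] → 10; +2 pad (align 4); @12: a [4B, align 4] → 16; @16: g [1B, align 1] → 17; +3 tail pad (align 4); size 20, align 4
@0: gid [52B, align 4] → 52
@52: prio [52B, align 4] → 104
@104: state [4B, align 4] → 108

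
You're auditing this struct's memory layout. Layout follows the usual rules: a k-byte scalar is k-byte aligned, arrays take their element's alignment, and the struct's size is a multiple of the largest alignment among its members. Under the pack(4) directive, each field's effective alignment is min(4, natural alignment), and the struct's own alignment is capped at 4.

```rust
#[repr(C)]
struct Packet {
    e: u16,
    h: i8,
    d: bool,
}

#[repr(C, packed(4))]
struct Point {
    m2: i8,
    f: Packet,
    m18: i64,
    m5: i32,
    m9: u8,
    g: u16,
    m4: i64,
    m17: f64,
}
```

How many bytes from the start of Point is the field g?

Packet: @0: e [2B, align 2] → 2; @2: h [1B, align 1] → 3; @3: d [1B, align 1] → 4; size 4, align 2
@0: m2 [1B, align 1] → 1
+1 pad (align 2)
@2: f [4B, align 2] → 6
+2 pad (align 4)
@8: m18 [8B, align 4] → 16
@16: m5 [4B, align 4] → 20
@20: m9 [1B, align 1] → 21
+1 pad (align 2)
@22: g [2B, align 2] → 24

22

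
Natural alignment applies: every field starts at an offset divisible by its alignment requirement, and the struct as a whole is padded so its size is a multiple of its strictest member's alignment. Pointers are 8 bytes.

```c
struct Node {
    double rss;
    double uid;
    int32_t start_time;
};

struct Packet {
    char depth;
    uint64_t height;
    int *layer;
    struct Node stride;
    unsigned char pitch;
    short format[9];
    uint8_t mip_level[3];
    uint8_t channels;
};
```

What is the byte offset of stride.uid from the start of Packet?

32

Node: 0..8  rss  (8B, 8-aligned); 8..16  uid  (8B, 8-aligned); 16..20  start_time  (4B, 4-aligned); 20..24  -- tail padding (4B); sizeof = 24, alignof = 8
0..1  depth  (1B, 1-aligned)
1..8  -- padding (7B)
8..16  height  (8B, 8-aligned)
16..24  layer  (8B, 8-aligned)
24..48  stride  (24B, 8-aligned)
within Node: uid at 8
24 + 8 = 32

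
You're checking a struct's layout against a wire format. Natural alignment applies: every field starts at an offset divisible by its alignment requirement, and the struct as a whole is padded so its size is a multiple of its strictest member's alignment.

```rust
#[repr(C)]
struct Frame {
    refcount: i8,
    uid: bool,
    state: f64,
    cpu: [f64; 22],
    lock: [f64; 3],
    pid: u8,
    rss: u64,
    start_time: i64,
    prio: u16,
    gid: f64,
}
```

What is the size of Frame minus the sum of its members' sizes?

refcount at 0 (size 1, align 1) → ends 1
uid at 1 (size 1, align 1) → ends 2
pad 6 to align 8 for state
state at 8 (size 8, align 8) → ends 16
cpu at 16 (size 176, align 8) → ends 192
lock at 192 (size 24, align 8) → ends 216
pid at 216 (size 1, align 1) → ends 217
pad 7 to align 8 for rss
rss at 224 (size 8, align 8) → ends 232
start_time at 232 (size 8, align 8) → ends 240
prio at 240 (size 2, align 2) → ends 242
pad 6 to align 8 for gid
gid at 248 (size 8, align 8) → ends 256
total 256 bytes, alignment 8
data bytes 237, size 256 → padding 19

19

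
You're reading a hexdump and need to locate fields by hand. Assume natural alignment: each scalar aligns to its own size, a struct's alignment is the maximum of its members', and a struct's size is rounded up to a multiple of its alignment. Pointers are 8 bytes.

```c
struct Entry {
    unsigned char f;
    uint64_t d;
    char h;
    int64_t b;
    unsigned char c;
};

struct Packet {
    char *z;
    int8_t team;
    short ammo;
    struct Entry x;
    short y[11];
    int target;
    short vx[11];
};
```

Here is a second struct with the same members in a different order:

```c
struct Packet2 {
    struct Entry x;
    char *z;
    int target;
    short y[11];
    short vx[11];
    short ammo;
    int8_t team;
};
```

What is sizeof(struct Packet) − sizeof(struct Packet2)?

Entry: f at 0 (size 1, align 1) → ends 1; pad 7 to align 8 for d; d at 8 (size 8, align 8) → ends 16; h at 16 (size 1, align 1) → ends 17; pad 7 to align 8 for b; b at 24 (size 8, align 8) → ends 32; c at 32 (size 1, align 1) → ends 33; tail pad 7 to reach multiple of 8; total 40 bytes, alignment 8
z at 0 (size 8, align 8) → ends 8
team at 8 (size 1, align 1) → ends 9
pad 1 to align 2 for ammo
ammo at 10 (size 2, align 2) → ends 12
pad 4 to align 8 for x
x at 16 (size 40, align 8) → ends 56
y at 56 (size 22, align 2) → ends 78
pad 2 to align 4 for target
target at 80 (size 4, align 4) → ends 84
vx at 84 (size 22, align 2) → ends 106
tail pad 6 to reach multiple of 8
total 112 bytes, alignment 8
— Packet2 —
x at 0 (size 40, align 8) → ends 40
z at 40 (size 8, align 8) → ends 48
target at 48 (size 4, align 4) → ends 52
y at 52 (size 22, align 2) → ends 74
vx at 74 (size 22, align 2) → ends 96
ammo at 96 (size 2, align 2) → ends 98
team at 98 (size 1, align 1) → ends 99
tail pad 5 to reach multiple of 8
total 104 bytes, alignment 8
112 − 104 = 8

8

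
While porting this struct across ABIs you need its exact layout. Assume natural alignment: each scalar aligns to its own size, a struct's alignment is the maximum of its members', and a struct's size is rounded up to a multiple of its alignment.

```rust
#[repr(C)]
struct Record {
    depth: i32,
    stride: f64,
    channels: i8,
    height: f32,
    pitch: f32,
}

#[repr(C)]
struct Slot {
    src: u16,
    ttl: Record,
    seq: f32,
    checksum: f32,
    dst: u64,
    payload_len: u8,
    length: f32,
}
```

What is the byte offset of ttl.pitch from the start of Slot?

Record: 0..4  depth  (4B, 4-aligned); 4..8  -- padding (4B); 8..16  stride  (8B, 8-aligned); 16..17  channels  (1B, 1-aligned); 17..20  -- padding (3B); 20..24  height  (4B, 4-aligned); 24..28  pitch  (4B, 4-aligned); 28..32  -- tail padding (4B); sizeof = 32, alignof = 8
0..2  src  (2B, 2-aligned)
2..8  -- padding (6B)
8..40  ttl  (32B, 8-aligned)
within Record: pitch at 24
8 + 24 = 32

32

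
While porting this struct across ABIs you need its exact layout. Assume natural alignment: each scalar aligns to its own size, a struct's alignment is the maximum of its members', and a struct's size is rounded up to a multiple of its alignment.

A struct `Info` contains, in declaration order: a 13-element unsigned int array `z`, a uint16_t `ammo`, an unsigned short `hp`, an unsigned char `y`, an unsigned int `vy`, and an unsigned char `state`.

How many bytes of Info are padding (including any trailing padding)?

6

z at 0 (size 52, align 4) → ends 52
ammo at 52 (size 2, align 2) → ends 54
hp at 54 (size 2, align 2) → ends 56
y at 56 (size 1, align 1) → ends 57
pad 3 to align 4 for vy
vy at 60 (size 4, align 4) → ends 64
state at 64 (size 1, align 1) → ends 65
tail pad 3 to reach multiple of 4
total 68 bytes, alignment 4
data bytes 62, size 68 → padding 6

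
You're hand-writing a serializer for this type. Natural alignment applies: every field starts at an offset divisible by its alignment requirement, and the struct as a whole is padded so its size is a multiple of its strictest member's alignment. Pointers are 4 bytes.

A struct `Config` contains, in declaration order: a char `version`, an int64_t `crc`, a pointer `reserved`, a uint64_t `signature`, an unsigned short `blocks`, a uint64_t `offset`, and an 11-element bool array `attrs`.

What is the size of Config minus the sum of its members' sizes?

22

@0: version [1B, align 1] → 1
+7 pad (align 8)
@8: crc [8B, align 8] → 16
@16: reserved [4B, align 4] → 20
+4 pad (align 8)
@24: signature [8B, align 8] → 32
@32: blocks [2B, align 2] → 34
+6 pad (align 8)
@40: offset [8B, align 8] → 48
@48: attrs [11B, align 1] → 59
+5 tail pad (align 8)
size 64, align 8
data bytes 42, size 64 → padding 22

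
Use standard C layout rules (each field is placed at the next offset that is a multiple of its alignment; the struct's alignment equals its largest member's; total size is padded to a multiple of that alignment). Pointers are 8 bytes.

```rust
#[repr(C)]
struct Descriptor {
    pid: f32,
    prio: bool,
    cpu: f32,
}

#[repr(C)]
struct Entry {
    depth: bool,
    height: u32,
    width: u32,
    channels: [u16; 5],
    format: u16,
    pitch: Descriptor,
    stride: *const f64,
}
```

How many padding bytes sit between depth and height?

3

Descriptor: pid at 0 (size 4, align 4) → ends 4; prio at 4 (size 1, align 1) → ends 5; pad 3 to align 4 for cpu; cpu at 8 (size 4, align 4) → ends 12; total 12 bytes, alignment 4
depth at 0 (size 1, align 1) → ends 1
pad 3 to align 4 for height
height at 4 (size 4, align 4) → ends 8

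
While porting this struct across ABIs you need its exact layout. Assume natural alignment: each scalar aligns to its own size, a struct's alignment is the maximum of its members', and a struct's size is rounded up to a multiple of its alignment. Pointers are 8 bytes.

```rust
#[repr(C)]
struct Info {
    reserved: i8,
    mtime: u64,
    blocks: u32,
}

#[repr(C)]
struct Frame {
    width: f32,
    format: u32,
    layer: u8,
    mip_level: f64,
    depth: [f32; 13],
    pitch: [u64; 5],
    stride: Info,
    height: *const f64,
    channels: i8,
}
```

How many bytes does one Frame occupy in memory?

Info: @0: reserved [1B, align 1] → 1; +7 pad (align 8); @8: mtime [8B, align 8] → 16; @16: blocks [4B, align 4] → 20; +4 tail pad (align 8); size 24, align 8
@0: width [4B, align 4] → 4
@4: format [4B, align 4] → 8
@8: layer [1B, align 1] → 9
+7 pad (align 8)
@16: mip_level [8B, align 8] → 24
@24: depth [52B, align 4] → 76
+4 pad (align 8)
@80: pitch [40B, align 8] → 120
@120: stride [24B, align 8] → 144
@144: height [8B, align 8] → 152
@152: channels [1B, align 1] → 153
+7 tail pad (align 8)
size 160, align 8

160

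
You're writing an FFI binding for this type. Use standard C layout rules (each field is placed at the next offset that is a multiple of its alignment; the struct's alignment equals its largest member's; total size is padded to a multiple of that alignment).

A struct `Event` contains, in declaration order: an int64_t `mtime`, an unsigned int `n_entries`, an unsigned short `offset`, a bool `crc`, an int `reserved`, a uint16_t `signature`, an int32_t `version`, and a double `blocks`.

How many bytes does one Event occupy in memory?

@0: mtime [8B, align 8] → 8
@8: n_entries [4B, align 4] → 12
@12: offset [2B, align 2] → 14
@14: crc [1B, align 1] → 15
+1 pad (align 4)
@16: reserved [4B, align 4] → 20
@20: signature [2B, align 2] → 22
+2 pad (align 4)
@24: version [4B, align 4] → 28
+4 pad (align 8)
@32: blocks [8B, align 8] → 40
size 40, align 8

40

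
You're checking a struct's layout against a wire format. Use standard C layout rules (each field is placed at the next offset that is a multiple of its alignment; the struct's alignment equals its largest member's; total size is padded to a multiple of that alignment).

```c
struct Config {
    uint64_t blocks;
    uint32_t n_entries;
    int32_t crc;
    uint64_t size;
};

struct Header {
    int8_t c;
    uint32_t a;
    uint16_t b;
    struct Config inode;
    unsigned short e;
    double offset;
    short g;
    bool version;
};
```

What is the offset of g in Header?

Config: 0..8  blocks  (8B, 8-aligned); 8..12  n_entries  (4B, 4-aligned); 12..16  crc  (4B, 4-aligned); 16..24  size  (8B, 8-aligned); sizeof = 24, alignof = 8
0..1  c  (1B, 1-aligned)
1..4  -- padding (3B)
4..8  a  (4B, 4-aligned)
8..10  b  (2B, 2-aligned)
10..16  -- padding (6B)
16..40  inode  (24B, 8-aligned)
40..42  e  (2B, 2-aligned)
42..48  -- padding (6B)
48..56  offset  (8B, 8-aligned)
56..58  g  (2B, 2-aligned)

56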